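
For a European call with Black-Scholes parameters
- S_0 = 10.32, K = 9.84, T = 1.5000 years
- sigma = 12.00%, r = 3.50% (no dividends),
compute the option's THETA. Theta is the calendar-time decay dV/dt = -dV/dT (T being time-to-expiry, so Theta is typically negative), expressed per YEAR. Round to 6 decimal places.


Answer: Theta = -0.389713

Derivation:
d1 = 0.7547697727; d2 = 0.6078003882
phi(d1) = 0.3000586756; exp(-qT) = 1.0000000000; exp(-rT) = 0.9488543211
Theta = -S*exp(-qT)*phi(d1)*sigma/(2*sqrt(T)) - r*K*exp(-rT)*N(d2) + q*S*exp(-qT)*N(d1)
N(d1) = 0.7748064332; N(d2) = 0.7283400641; sqrt(T) = 1.2247448714
Term 1 = -10.3200 * 1.0000000000 * 0.3000586756 * 0.1200 / (2 * 1.2247448714) = -0.1517020698
Term 2 = -0.0350 * 9.8400 * 0.9488543211 * 0.7283400641 = -0.2380109197
Term 3 = 0 (no dividend yield, q = 0)
Theta = -0.1517020698 + (-0.2380109197) + (0.0000000000) = -0.389713


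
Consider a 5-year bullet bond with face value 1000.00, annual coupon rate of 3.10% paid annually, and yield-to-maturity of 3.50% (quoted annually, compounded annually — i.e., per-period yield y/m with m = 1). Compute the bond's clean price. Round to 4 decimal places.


Coupon per period c = face * coupon_rate / m = 31.000000
Periods per year m = 1; per-period yield y/m = 0.035000
Number of cashflows N = 5
Cashflows (t years, CF_t, discount factor 1/(1+y/m)^(m*t), PV):
  t = 1.0000: CF_t = 31.000000, DF = 0.966184, PV = 29.951691
  t = 2.0000: CF_t = 31.000000, DF = 0.933511, PV = 28.938832
  t = 3.0000: CF_t = 31.000000, DF = 0.901943, PV = 27.960224
  t = 4.0000: CF_t = 31.000000, DF = 0.871442, PV = 27.014709
  t = 5.0000: CF_t = 1031.000000, DF = 0.841973, PV = 868.074335
Price P = sum_t PV_t = 981.939790

Answer: Price = 981.9398


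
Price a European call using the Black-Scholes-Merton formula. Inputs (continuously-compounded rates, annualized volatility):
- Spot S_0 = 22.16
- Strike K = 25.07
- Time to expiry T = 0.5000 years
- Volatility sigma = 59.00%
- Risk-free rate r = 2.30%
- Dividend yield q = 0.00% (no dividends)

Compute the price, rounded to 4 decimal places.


d1 = (ln(S/K) + (r - q + 0.5*sigma^2) * T) / (sigma * sqrt(T)) = -0.05958405
d2 = d1 - sigma * sqrt(T) = -0.47677705
exp(-rT) = 0.98856587; exp(-qT) = 1.00000000
C = S_0 * exp(-qT) * N(d1) - K * exp(-rT) * N(d2)
N(d1) = 0.47624346; N(d2) = 0.31676044
C = 22.1600 * 1.00000000 * 0.47624346 - 25.0700 * 0.98856587 * 0.31676044 = 2.7032

Answer: Price = 2.7032


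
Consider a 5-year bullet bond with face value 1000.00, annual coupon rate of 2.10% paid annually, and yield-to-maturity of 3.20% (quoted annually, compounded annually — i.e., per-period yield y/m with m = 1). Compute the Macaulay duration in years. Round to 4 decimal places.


Coupon per period c = face * coupon_rate / m = 21.000000
Periods per year m = 1; per-period yield y/m = 0.032000
Number of cashflows N = 5
Cashflows (t years, CF_t, discount factor 1/(1+y/m)^(m*t), PV):
  t = 1.0000: CF_t = 21.000000, DF = 0.968992, PV = 20.348837
  t = 2.0000: CF_t = 21.000000, DF = 0.938946, PV = 19.717866
  t = 3.0000: CF_t = 21.000000, DF = 0.909831, PV = 19.106459
  t = 4.0000: CF_t = 21.000000, DF = 0.881620, PV = 18.514010
  t = 5.0000: CF_t = 1021.000000, DF = 0.854283, PV = 872.222440
Price P = sum_t PV_t = 949.909612
Macaulay numerator sum_t t * PV_t:
  t * PV_t at t = 1.0000: 20.348837
  t * PV_t at t = 2.0000: 39.435731
  t * PV_t at t = 3.0000: 57.319376
  t * PV_t at t = 4.0000: 74.056042
  t * PV_t at t = 5.0000: 4361.112199
Macaulay duration D = (sum_t t * PV_t) / P = 4552.272186 / 949.909612 = 4.792321

Answer: Macaulay duration = 4.7923 years


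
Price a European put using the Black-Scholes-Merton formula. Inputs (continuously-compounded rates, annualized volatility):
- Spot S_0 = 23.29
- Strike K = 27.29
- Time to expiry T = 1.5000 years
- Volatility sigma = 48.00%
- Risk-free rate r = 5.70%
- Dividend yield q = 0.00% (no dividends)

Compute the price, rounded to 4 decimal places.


d1 = (ln(S/K) + (r - q + 0.5*sigma^2) * T) / (sigma * sqrt(T)) = 0.16976962
d2 = d1 - sigma * sqrt(T) = -0.41810791
exp(-rT) = 0.91805314; exp(-qT) = 1.00000000
P = K * exp(-rT) * N(-d2) - S_0 * exp(-qT) * N(-d1)
N(-d1) = 0.43259566; N(-d2) = 0.66206589
P = 27.2900 * 0.91805314 * 0.66206589 - 23.2900 * 1.00000000 * 0.43259566 = 6.5120

Answer: Price = 6.5120


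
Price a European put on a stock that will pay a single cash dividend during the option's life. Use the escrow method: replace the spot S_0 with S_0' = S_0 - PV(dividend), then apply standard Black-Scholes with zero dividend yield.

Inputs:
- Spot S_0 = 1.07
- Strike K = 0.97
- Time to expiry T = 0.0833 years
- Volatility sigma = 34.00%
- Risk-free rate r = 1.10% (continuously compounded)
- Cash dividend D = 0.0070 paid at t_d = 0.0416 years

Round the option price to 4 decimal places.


Answer: Price = 0.0092

Derivation:
PV(D) = D * exp(-r * t_d) = 0.0070 * 0.99954250 = 0.00699680
S_0' = S_0 - PV(D) = 1.0700 - 0.00699680 = 1.06300320
d1 = (ln(S_0'/K) + (r + sigma^2/2)*T) / (sigma*sqrt(T)) = 0.99142408
d2 = d1 - sigma*sqrt(T) = 0.89329417
exp(-rT) = 0.99908412
N(-d1) = 0.16073927; N(-d2) = 0.18584983
P = K * exp(-rT) * N(-d2) - S_0' * N(-d1) = 0.9700 * 0.99908412 * 0.18584983 - 1.06300320 * 0.16073927 = 0.0092


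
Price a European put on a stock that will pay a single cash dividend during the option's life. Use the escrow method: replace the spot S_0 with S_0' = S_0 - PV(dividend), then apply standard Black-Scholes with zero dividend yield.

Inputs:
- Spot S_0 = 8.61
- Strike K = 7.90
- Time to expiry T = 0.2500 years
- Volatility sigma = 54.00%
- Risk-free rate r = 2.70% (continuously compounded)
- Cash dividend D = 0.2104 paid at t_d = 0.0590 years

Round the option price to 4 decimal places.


PV(D) = D * exp(-r * t_d) = 0.2104 * 0.99840827 = 0.21006510
S_0' = S_0 - PV(D) = 8.6100 - 0.21006510 = 8.39993490
d1 = (ln(S_0'/K) + (r + sigma^2/2)*T) / (sigma*sqrt(T)) = 0.38726369
d2 = d1 - sigma*sqrt(T) = 0.11726369
exp(-rT) = 0.99327273
N(-d1) = 0.34928050; N(-d2) = 0.45332555
P = K * exp(-rT) * N(-d2) - S_0' * N(-d1) = 7.9000 * 0.99327273 * 0.45332555 - 8.39993490 * 0.34928050 = 0.6232

Answer: Price = 0.6232


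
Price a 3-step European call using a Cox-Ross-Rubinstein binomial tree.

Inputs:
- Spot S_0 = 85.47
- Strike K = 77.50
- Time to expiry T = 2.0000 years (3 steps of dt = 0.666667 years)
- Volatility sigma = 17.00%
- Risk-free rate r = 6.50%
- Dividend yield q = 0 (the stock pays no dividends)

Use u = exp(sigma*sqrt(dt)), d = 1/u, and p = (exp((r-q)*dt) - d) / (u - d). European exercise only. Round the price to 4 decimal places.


dt = T/N = 0.666667
u = exp(sigma*sqrt(dt)) = 1.148899; d = 1/u = 0.870398
p = (exp((r-q)*dt) - d) / (u - d) = 0.624370
Discount per step: exp(-r*dt) = 0.957592
Stock lattice S(k, i) with i counting down-moves:
  k=0: S(0,0) = 85.4700
  k=1: S(1,0) = 98.1964; S(1,1) = 74.3929
  k=2: S(2,0) = 112.8178; S(2,1) = 85.4700; S(2,2) = 64.7515
  k=3: S(3,0) = 129.6163; S(3,1) = 98.1964; S(3,2) = 74.3929; S(3,3) = 56.3596
Terminal payoffs V(N, i) = max(S_T - K, 0):
  V(3,0) = 52.116319; V(3,1) = 20.696430; V(3,2) = 0.000000; V(3,3) = 0.000000
Backward induction: V(k, i) = exp(-r*dt) * [p * V(k+1, i) + (1-p) * V(k+1, i+1)].
  V(2,0) = exp(-r*dt) * [p*52.116319 + (1-p)*20.696430] = 38.604426
  V(2,1) = exp(-r*dt) * [p*20.696430 + (1-p)*0.000000] = 12.374221
  V(2,2) = exp(-r*dt) * [p*0.000000 + (1-p)*0.000000] = 0.000000
  V(1,0) = exp(-r*dt) * [p*38.604426 + (1-p)*12.374221] = 27.532276
  V(1,1) = exp(-r*dt) * [p*12.374221 + (1-p)*0.000000] = 7.398443
  V(0,0) = exp(-r*dt) * [p*27.532276 + (1-p)*7.398443] = 19.122540

Answer: Price = V(0,0) = 19.1225


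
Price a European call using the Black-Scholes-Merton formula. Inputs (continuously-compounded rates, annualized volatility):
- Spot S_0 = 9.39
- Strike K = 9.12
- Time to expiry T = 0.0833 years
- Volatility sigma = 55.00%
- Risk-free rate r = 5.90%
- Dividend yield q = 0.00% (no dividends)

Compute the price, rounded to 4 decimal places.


d1 = (ln(S/K) + (r - q + 0.5*sigma^2) * T) / (sigma * sqrt(T)) = 0.29412525
d2 = d1 - sigma * sqrt(T) = 0.13538568
exp(-rT) = 0.99509736; exp(-qT) = 1.00000000
C = S_0 * exp(-qT) * N(d1) - K * exp(-rT) * N(d2)
N(d1) = 0.61566890; N(d2) = 0.55384653
C = 9.3900 * 1.00000000 * 0.61566890 - 9.1200 * 0.99509736 * 0.55384653 = 0.7548

Answer: Price = 0.7548


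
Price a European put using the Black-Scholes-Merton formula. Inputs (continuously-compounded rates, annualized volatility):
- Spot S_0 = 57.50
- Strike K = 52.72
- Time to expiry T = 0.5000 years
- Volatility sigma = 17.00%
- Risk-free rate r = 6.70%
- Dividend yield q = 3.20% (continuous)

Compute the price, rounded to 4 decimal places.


Answer: Price = 0.6871

Derivation:
d1 = (ln(S/K) + (r - q + 0.5*sigma^2) * T) / (sigma * sqrt(T)) = 0.92768298
d2 = d1 - sigma * sqrt(T) = 0.80747483
exp(-rT) = 0.96705491; exp(-qT) = 0.98412732
P = K * exp(-rT) * N(-d2) - S_0 * exp(-qT) * N(-d1)
N(-d1) = 0.17678602; N(-d2) = 0.20969649
P = 52.7200 * 0.96705491 * 0.20969649 - 57.5000 * 0.98412732 * 0.17678602 = 0.6871


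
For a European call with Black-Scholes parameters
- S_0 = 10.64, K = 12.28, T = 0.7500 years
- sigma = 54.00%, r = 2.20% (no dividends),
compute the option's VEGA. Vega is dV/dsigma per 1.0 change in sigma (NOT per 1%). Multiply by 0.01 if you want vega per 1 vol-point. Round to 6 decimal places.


d1 = -0.0374239274; d2 = -0.5050776455
phi(d1) = 0.3986630088; exp(-qT) = 1.0000000000; exp(-rT) = 0.9836353794
Vega = S * exp(-qT) * phi(d1) * sqrt(T) = 10.6400 * 1.0000000000 * 0.3986630088 * 0.8660254038 = 3.673484

Answer: Vega = 3.673484


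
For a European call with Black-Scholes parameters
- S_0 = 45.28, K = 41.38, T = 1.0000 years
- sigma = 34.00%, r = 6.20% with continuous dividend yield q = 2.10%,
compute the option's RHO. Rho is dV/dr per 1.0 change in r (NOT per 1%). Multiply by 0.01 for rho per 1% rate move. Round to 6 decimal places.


d1 = 0.5554934164; d2 = 0.2154934164
phi(d1) = 0.3419040964; exp(-qT) = 0.9792189646; exp(-rT) = 0.9398828868
N(d2) = 0.5853086778
Rho = K*T*exp(-rT)*N(d2) = 41.3800 * 1.0000 * 0.9398828868 * 0.5853086778 = 22.764032

Answer: Rho = 22.764032


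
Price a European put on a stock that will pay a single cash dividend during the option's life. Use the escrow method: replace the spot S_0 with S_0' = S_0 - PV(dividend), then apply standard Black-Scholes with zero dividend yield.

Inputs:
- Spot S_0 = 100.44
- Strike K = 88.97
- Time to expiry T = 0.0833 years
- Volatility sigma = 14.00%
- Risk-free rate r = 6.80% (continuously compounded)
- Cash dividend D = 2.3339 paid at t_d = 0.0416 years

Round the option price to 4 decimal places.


Answer: Price = 0.0062

Derivation:
PV(D) = D * exp(-r * t_d) = 2.3339 * 0.99717520 = 2.32730719
S_0' = S_0 - PV(D) = 100.4400 - 2.32730719 = 98.11269281
d1 = (ln(S_0'/K) + (r + sigma^2/2)*T) / (sigma*sqrt(T)) = 2.58122871
d2 = d1 - sigma*sqrt(T) = 2.54082227
exp(-rT) = 0.99435161
N(-d1) = 0.00492247; N(-d2) = 0.00552961
P = K * exp(-rT) * N(-d2) - S_0' * N(-d1) = 88.9700 * 0.99435161 * 0.00552961 - 98.11269281 * 0.00492247 = 0.0062


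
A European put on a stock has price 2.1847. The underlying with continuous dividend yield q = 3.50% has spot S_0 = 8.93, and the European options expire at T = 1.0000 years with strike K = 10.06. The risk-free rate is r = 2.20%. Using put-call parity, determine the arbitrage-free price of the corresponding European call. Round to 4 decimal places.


Put-call parity: C - P = S_0 * exp(-qT) - K * exp(-rT).
S_0 * exp(-qT) = 8.9300 * 0.96560542 = 8.62285637
K * exp(-rT) = 10.0600 * 0.97824024 = 9.84109676
C = P + S*exp(-qT) - K*exp(-rT)
C = 2.1847 + 8.62285637 - 9.84109676 = 0.9665

Answer: Call price = 0.9665


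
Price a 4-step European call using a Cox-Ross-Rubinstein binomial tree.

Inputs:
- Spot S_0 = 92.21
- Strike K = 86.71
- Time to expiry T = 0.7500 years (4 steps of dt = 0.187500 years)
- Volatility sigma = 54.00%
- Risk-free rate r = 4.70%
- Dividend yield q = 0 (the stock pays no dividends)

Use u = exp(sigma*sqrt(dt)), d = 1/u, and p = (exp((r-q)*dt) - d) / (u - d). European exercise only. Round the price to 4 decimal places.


dt = T/N = 0.187500
u = exp(sigma*sqrt(dt)) = 1.263426; d = 1/u = 0.791499
p = (exp((r-q)*dt) - d) / (u - d) = 0.460564
Discount per step: exp(-r*dt) = 0.991226
Stock lattice S(k, i) with i counting down-moves:
  k=0: S(0,0) = 92.2100
  k=1: S(1,0) = 116.5005; S(1,1) = 72.9841
  k=2: S(2,0) = 147.1897; S(2,1) = 92.2100; S(2,2) = 57.7668
  k=3: S(3,0) = 185.9633; S(3,1) = 116.5005; S(3,2) = 72.9841; S(3,3) = 45.7224
  k=4: S(4,0) = 234.9508; S(4,1) = 147.1897; S(4,2) = 92.2100; S(4,3) = 57.7668; S(4,4) = 36.1892
Terminal payoffs V(N, i) = max(S_T - K, 0):
  V(4,0) = 148.240774; V(4,1) = 60.479711; V(4,2) = 5.500000; V(4,3) = 0.000000; V(4,4) = 0.000000
Backward induction: V(k, i) = exp(-r*dt) * [p * V(k+1, i) + (1-p) * V(k+1, i+1)].
  V(3,0) = exp(-r*dt) * [p*148.240774 + (1-p)*60.479711] = 100.014041
  V(3,1) = exp(-r*dt) * [p*60.479711 + (1-p)*5.500000] = 30.551261
  V(3,2) = exp(-r*dt) * [p*5.500000 + (1-p)*0.000000] = 2.510878
  V(3,3) = exp(-r*dt) * [p*0.000000 + (1-p)*0.000000] = 0.000000
  V(2,0) = exp(-r*dt) * [p*100.014041 + (1-p)*30.551261] = 61.994585
  V(2,1) = exp(-r*dt) * [p*30.551261 + (1-p)*2.510878] = 15.289935
  V(2,2) = exp(-r*dt) * [p*2.510878 + (1-p)*0.000000] = 1.146274
  V(1,0) = exp(-r*dt) * [p*61.994585 + (1-p)*15.289935] = 36.477543
  V(1,1) = exp(-r*dt) * [p*15.289935 + (1-p)*1.146274] = 7.593127
  V(0,0) = exp(-r*dt) * [p*36.477543 + (1-p)*7.593127] = 20.712914

Answer: Price = V(0,0) = 20.7129


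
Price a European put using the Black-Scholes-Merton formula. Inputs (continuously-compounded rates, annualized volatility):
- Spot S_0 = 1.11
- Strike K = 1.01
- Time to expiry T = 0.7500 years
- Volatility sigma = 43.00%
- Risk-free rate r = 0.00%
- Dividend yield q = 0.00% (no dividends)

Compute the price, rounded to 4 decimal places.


Answer: Price = 0.1115

Derivation:
d1 = (ln(S/K) + (r - q + 0.5*sigma^2) * T) / (sigma * sqrt(T)) = 0.43971852
d2 = d1 - sigma * sqrt(T) = 0.06732759
exp(-rT) = 1.00000000; exp(-qT) = 1.00000000
P = K * exp(-rT) * N(-d2) - S_0 * exp(-qT) * N(-d1)
N(-d1) = 0.33007049; N(-d2) = 0.47316046
P = 1.0100 * 1.00000000 * 0.47316046 - 1.1100 * 1.00000000 * 0.33007049 = 0.1115


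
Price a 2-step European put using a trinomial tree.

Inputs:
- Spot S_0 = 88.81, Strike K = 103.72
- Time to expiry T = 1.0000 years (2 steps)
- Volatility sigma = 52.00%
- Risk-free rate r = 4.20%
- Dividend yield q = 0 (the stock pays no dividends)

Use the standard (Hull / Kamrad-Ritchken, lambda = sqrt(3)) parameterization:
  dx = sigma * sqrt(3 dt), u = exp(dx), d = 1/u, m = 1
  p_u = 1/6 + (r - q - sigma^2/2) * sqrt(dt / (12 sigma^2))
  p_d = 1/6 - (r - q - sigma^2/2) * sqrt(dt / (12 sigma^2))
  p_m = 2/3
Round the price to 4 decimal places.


dt = T/N = 0.500000; dx = sigma*sqrt(3*dt) = 0.636867
u = exp(dx) = 1.890549; d = 1/u = 0.528947
p_u = 0.130081, p_m = 0.666667, p_d = 0.203252
Discount per step: exp(-r*dt) = 0.979219
Stock lattice S(k, j) with j the centered position index:
  k=0: S(0,+0) = 88.8100
  k=1: S(1,-1) = 46.9758; S(1,+0) = 88.8100; S(1,+1) = 167.8997
  k=2: S(2,-2) = 24.8477; S(2,-1) = 46.9758; S(2,+0) = 88.8100; S(2,+1) = 167.8997; S(2,+2) = 317.4226
Terminal payoffs V(N, j) = max(K - S_T, 0):
  V(2,-2) = 78.872315; V(2,-1) = 56.744231; V(2,+0) = 14.910000; V(2,+1) = 0.000000; V(2,+2) = 0.000000
Backward induction: V(k, j) = exp(-r*dt) * [p_u * V(k+1, j+1) + p_m * V(k+1, j) + p_d * V(k+1, j-1)]
  V(1,-1) = exp(-r*dt) * [p_u*14.910000 + p_m*56.744231 + p_d*78.872315] = 54.640374
  V(1,+0) = exp(-r*dt) * [p_u*0.000000 + p_m*14.910000 + p_d*56.744231] = 21.027139
  V(1,+1) = exp(-r*dt) * [p_u*0.000000 + p_m*0.000000 + p_d*14.910000] = 2.967511
  V(0,+0) = exp(-r*dt) * [p_u*2.967511 + p_m*21.027139 + p_d*54.640374] = 24.979754

Answer: Price = V(0,0) = 24.9798


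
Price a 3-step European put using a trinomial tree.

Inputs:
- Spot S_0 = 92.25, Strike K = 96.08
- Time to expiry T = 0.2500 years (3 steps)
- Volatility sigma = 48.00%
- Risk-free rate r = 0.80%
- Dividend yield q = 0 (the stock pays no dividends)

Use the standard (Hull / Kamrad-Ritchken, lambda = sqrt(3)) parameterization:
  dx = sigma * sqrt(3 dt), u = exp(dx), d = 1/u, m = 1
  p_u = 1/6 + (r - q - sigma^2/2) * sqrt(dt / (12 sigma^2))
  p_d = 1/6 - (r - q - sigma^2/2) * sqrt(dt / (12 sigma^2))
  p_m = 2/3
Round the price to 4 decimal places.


dt = T/N = 0.083333; dx = sigma*sqrt(3*dt) = 0.240000
u = exp(dx) = 1.271249; d = 1/u = 0.786628
p_u = 0.148056, p_m = 0.666667, p_d = 0.185278
Discount per step: exp(-r*dt) = 0.999334
Stock lattice S(k, j) with j the centered position index:
  k=0: S(0,+0) = 92.2500
  k=1: S(1,-1) = 72.5664; S(1,+0) = 92.2500; S(1,+1) = 117.2727
  k=2: S(2,-2) = 57.0828; S(2,-1) = 72.5664; S(2,+0) = 92.2500; S(2,+1) = 117.2727; S(2,+2) = 149.0829
  k=3: S(3,-3) = 44.9029; S(3,-2) = 57.0828; S(3,-1) = 72.5664; S(3,+0) = 92.2500; S(3,+1) = 117.2727; S(3,+2) = 149.0829; S(3,+3) = 189.5215
Terminal payoffs V(N, j) = max(K - S_T, 0):
  V(3,-3) = 51.177104; V(3,-2) = 38.997232; V(3,-1) = 23.513580; V(3,+0) = 3.830000; V(3,+1) = 0.000000; V(3,+2) = 0.000000; V(3,+3) = 0.000000
Backward induction: V(k, j) = exp(-r*dt) * [p_u * V(k+1, j+1) + p_m * V(k+1, j) + p_d * V(k+1, j-1)]
  V(2,-2) = exp(-r*dt) * [p_u*23.513580 + p_m*38.997232 + p_d*51.177104] = 38.935485
  V(2,-1) = exp(-r*dt) * [p_u*3.830000 + p_m*23.513580 + p_d*38.997232] = 23.452453
  V(2,+0) = exp(-r*dt) * [p_u*0.000000 + p_m*3.830000 + p_d*23.513580] = 6.905272
  V(2,+1) = exp(-r*dt) * [p_u*0.000000 + p_m*0.000000 + p_d*3.830000] = 0.709141
  V(2,+2) = exp(-r*dt) * [p_u*0.000000 + p_m*0.000000 + p_d*0.000000] = 0.000000
  V(1,-1) = exp(-r*dt) * [p_u*6.905272 + p_m*23.452453 + p_d*38.935485] = 23.855304
  V(1,+0) = exp(-r*dt) * [p_u*0.709141 + p_m*6.905272 + p_d*23.452453] = 9.047692
  V(1,+1) = exp(-r*dt) * [p_u*0.000000 + p_m*0.709141 + p_d*6.905272] = 1.750986
  V(0,+0) = exp(-r*dt) * [p_u*1.750986 + p_m*9.047692 + p_d*23.855304] = 10.703757

Answer: Price = V(0,0) = 10.7038


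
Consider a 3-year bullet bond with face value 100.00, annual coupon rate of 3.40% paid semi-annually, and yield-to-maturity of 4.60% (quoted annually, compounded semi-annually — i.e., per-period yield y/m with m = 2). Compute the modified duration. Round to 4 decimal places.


Coupon per period c = face * coupon_rate / m = 1.700000
Periods per year m = 2; per-period yield y/m = 0.023000
Number of cashflows N = 6
Cashflows (t years, CF_t, discount factor 1/(1+y/m)^(m*t), PV):
  t = 0.5000: CF_t = 1.700000, DF = 0.977517, PV = 1.661779
  t = 1.0000: CF_t = 1.700000, DF = 0.955540, PV = 1.624417
  t = 1.5000: CF_t = 1.700000, DF = 0.934056, PV = 1.587896
  t = 2.0000: CF_t = 1.700000, DF = 0.913056, PV = 1.552195
  t = 2.5000: CF_t = 1.700000, DF = 0.892528, PV = 1.517298
  t = 3.0000: CF_t = 101.700000, DF = 0.872461, PV = 88.729319
Price P = sum_t PV_t = 96.672905
First compute Macaulay numerator sum_t t * PV_t:
  t * PV_t at t = 0.5000: 0.830890
  t * PV_t at t = 1.0000: 1.624417
  t * PV_t at t = 1.5000: 2.381844
  t * PV_t at t = 2.0000: 3.104391
  t * PV_t at t = 2.5000: 3.793244
  t * PV_t at t = 3.0000: 266.187958
Macaulay duration D = 277.922744 / 96.672905 = 2.874877
Modified duration = D / (1 + y/m) = 2.874877 / (1 + 0.023000) = 2.810242

Answer: Modified duration = 2.8102


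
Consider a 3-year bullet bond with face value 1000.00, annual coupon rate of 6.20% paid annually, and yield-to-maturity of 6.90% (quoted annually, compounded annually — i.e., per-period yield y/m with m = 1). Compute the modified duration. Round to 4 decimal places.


Answer: Modified duration = 2.6441

Derivation:
Coupon per period c = face * coupon_rate / m = 62.000000
Periods per year m = 1; per-period yield y/m = 0.069000
Number of cashflows N = 3
Cashflows (t years, CF_t, discount factor 1/(1+y/m)^(m*t), PV):
  t = 1.0000: CF_t = 62.000000, DF = 0.935454, PV = 57.998129
  t = 2.0000: CF_t = 62.000000, DF = 0.875074, PV = 54.254564
  t = 3.0000: CF_t = 1062.000000, DF = 0.818591, PV = 869.343480
Price P = sum_t PV_t = 981.596173
First compute Macaulay numerator sum_t t * PV_t:
  t * PV_t at t = 1.0000: 57.998129
  t * PV_t at t = 2.0000: 108.509128
  t * PV_t at t = 3.0000: 2608.030439
Macaulay duration D = 2774.537696 / 981.596173 = 2.826557
Modified duration = D / (1 + y/m) = 2.826557 / (1 + 0.069000) = 2.644113


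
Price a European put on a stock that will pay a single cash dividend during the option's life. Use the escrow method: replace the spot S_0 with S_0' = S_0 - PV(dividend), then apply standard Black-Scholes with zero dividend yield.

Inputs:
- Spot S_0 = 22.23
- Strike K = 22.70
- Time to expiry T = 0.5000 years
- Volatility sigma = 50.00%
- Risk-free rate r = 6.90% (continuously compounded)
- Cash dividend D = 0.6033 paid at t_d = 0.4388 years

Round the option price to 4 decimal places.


Answer: Price = 3.2020

Derivation:
PV(D) = D * exp(-r * t_d) = 0.6033 * 0.97017656 = 0.58530752
S_0' = S_0 - PV(D) = 22.2300 - 0.58530752 = 21.64469248
d1 = (ln(S_0'/K) + (r + sigma^2/2)*T) / (sigma*sqrt(T)) = 0.13971114
d2 = d1 - sigma*sqrt(T) = -0.21384225
exp(-rT) = 0.96608834
N(-d1) = 0.44444411; N(-d2) = 0.58466496
P = K * exp(-rT) * N(-d2) - S_0' * N(-d1) = 22.7000 * 0.96608834 * 0.58466496 - 21.64469248 * 0.44444411 = 3.2020


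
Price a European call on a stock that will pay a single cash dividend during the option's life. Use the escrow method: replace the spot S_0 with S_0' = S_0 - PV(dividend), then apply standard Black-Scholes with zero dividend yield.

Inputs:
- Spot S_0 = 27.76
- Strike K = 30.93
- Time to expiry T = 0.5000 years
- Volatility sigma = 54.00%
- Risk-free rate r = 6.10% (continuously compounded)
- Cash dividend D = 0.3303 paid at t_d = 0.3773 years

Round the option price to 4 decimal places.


Answer: Price = 3.1835

Derivation:
PV(D) = D * exp(-r * t_d) = 0.3303 * 0.97724753 = 0.32278486
S_0' = S_0 - PV(D) = 27.7600 - 0.32278486 = 27.43721514
d1 = (ln(S_0'/K) + (r + sigma^2/2)*T) / (sigma*sqrt(T)) = -0.04301901
d2 = d1 - sigma*sqrt(T) = -0.42485667
exp(-rT) = 0.96996043
N(d1) = 0.48284319; N(d2) = 0.33547058
C = S_0' * N(d1) - K * exp(-rT) * N(d2) = 27.43721514 * 0.48284319 - 30.9300 * 0.96996043 * 0.33547058 = 3.1835


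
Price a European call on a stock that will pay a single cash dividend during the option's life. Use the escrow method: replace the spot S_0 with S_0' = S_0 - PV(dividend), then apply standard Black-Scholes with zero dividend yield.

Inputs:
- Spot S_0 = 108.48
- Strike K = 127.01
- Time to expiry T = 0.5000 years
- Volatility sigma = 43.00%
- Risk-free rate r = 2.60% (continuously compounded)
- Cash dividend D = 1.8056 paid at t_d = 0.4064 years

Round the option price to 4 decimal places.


PV(D) = D * exp(-r * t_d) = 1.8056 * 0.98948923 = 1.78662175
S_0' = S_0 - PV(D) = 108.4800 - 1.78662175 = 106.69337825
d1 = (ln(S_0'/K) + (r + sigma^2/2)*T) / (sigma*sqrt(T)) = -0.37848869
d2 = d1 - sigma*sqrt(T) = -0.68254461
exp(-rT) = 0.98708414
N(d1) = 0.35253380; N(d2) = 0.24744732
C = S_0' * N(d1) - K * exp(-rT) * N(d2) = 106.69337825 * 0.35253380 - 127.0100 * 0.98708414 * 0.24744732 = 6.5907

Answer: Price = 6.5907


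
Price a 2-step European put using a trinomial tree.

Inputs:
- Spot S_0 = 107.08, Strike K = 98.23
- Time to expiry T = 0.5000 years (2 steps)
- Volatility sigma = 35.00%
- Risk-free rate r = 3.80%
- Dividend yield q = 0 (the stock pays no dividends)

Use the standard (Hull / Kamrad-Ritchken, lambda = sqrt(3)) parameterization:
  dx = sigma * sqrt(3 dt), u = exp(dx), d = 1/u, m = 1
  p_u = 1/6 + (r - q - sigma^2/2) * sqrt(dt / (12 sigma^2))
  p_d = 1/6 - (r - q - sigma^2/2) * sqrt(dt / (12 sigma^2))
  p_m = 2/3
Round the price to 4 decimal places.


dt = T/N = 0.250000; dx = sigma*sqrt(3*dt) = 0.303109
u = exp(dx) = 1.354062; d = 1/u = 0.738519
p_u = 0.157079, p_m = 0.666667, p_d = 0.176255
Discount per step: exp(-r*dt) = 0.990545
Stock lattice S(k, j) with j the centered position index:
  k=0: S(0,+0) = 107.0800
  k=1: S(1,-1) = 79.0806; S(1,+0) = 107.0800; S(1,+1) = 144.9929
  k=2: S(2,-2) = 58.4025; S(2,-1) = 79.0806; S(2,+0) = 107.0800; S(2,+1) = 144.9929; S(2,+2) = 196.3294
Terminal payoffs V(N, j) = max(K - S_T, 0):
  V(2,-2) = 39.827515; V(2,-1) = 19.149420; V(2,+0) = 0.000000; V(2,+1) = 0.000000; V(2,+2) = 0.000000
Backward induction: V(k, j) = exp(-r*dt) * [p_u * V(k+1, j+1) + p_m * V(k+1, j) + p_d * V(k+1, j-1)]
  V(1,-1) = exp(-r*dt) * [p_u*0.000000 + p_m*19.149420 + p_d*39.827515] = 19.598994
  V(1,+0) = exp(-r*dt) * [p_u*0.000000 + p_m*0.000000 + p_d*19.149420] = 3.343265
  V(1,+1) = exp(-r*dt) * [p_u*0.000000 + p_m*0.000000 + p_d*0.000000] = 0.000000
  V(0,+0) = exp(-r*dt) * [p_u*0.000000 + p_m*3.343265 + p_d*19.598994] = 5.629525

Answer: Price = V(0,0) = 5.6295


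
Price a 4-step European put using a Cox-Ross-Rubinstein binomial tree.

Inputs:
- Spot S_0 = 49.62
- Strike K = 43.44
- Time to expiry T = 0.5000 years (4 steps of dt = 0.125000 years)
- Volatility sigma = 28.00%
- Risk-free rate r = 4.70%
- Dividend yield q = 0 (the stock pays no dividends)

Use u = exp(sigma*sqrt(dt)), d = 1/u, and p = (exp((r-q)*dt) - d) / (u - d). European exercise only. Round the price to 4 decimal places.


dt = T/N = 0.125000
u = exp(sigma*sqrt(dt)) = 1.104061; d = 1/u = 0.905747
p = (exp((r-q)*dt) - d) / (u - d) = 0.504983
Discount per step: exp(-r*dt) = 0.994142
Stock lattice S(k, i) with i counting down-moves:
  k=0: S(0,0) = 49.6200
  k=1: S(1,0) = 54.7835; S(1,1) = 44.9432
  k=2: S(2,0) = 60.4843; S(2,1) = 49.6200; S(2,2) = 40.7072
  k=3: S(3,0) = 66.7783; S(3,1) = 54.7835; S(3,2) = 44.9432; S(3,3) = 36.8704
  k=4: S(4,0) = 73.7273; S(4,1) = 60.4843; S(4,2) = 49.6200; S(4,3) = 40.7072; S(4,4) = 33.3953
Terminal payoffs V(N, i) = max(K - S_T, 0):
  V(4,0) = 0.000000; V(4,1) = 0.000000; V(4,2) = 0.000000; V(4,3) = 2.732837; V(4,4) = 10.044733
Backward induction: V(k, i) = exp(-r*dt) * [p * V(k+1, i) + (1-p) * V(k+1, i+1)].
  V(3,0) = exp(-r*dt) * [p*0.000000 + (1-p)*0.000000] = 0.000000
  V(3,1) = exp(-r*dt) * [p*0.000000 + (1-p)*0.000000] = 0.000000
  V(3,2) = exp(-r*dt) * [p*0.000000 + (1-p)*2.732837] = 1.344875
  V(3,3) = exp(-r*dt) * [p*2.732837 + (1-p)*10.044733] = 6.315136
  V(2,0) = exp(-r*dt) * [p*0.000000 + (1-p)*0.000000] = 0.000000
  V(2,1) = exp(-r*dt) * [p*0.000000 + (1-p)*1.344875] = 0.661836
  V(2,2) = exp(-r*dt) * [p*1.344875 + (1-p)*6.315136] = 3.782946
  V(1,0) = exp(-r*dt) * [p*0.000000 + (1-p)*0.661836] = 0.325700
  V(1,1) = exp(-r*dt) * [p*0.661836 + (1-p)*3.782946] = 2.193910
  V(0,0) = exp(-r*dt) * [p*0.325700 + (1-p)*2.193910] = 1.243170

Answer: Price = V(0,0) = 1.2432


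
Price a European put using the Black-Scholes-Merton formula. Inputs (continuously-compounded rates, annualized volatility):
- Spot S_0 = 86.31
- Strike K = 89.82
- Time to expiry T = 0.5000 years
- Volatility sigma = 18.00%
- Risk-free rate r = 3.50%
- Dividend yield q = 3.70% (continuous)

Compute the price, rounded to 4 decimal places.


Answer: Price = 6.3799

Derivation:
d1 = (ln(S/K) + (r - q + 0.5*sigma^2) * T) / (sigma * sqrt(T)) = -0.25740416
d2 = d1 - sigma * sqrt(T) = -0.38468339
exp(-rT) = 0.98265224; exp(-qT) = 0.98167007
P = K * exp(-rT) * N(-d2) - S_0 * exp(-qT) * N(-d1)
N(-d1) = 0.60156661; N(-d2) = 0.64976400
P = 89.8200 * 0.98265224 * 0.64976400 - 86.3100 * 0.98167007 * 0.60156661 = 6.3799


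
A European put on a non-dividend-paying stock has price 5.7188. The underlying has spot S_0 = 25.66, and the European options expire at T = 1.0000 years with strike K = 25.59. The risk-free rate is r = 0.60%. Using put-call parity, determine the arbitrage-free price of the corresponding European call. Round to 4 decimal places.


Answer: Call price = 5.9419

Derivation:
Put-call parity: C - P = S_0 * exp(-qT) - K * exp(-rT).
S_0 * exp(-qT) = 25.6600 * 1.00000000 = 25.66000000
K * exp(-rT) = 25.5900 * 0.99401796 = 25.43691970
C = P + S*exp(-qT) - K*exp(-rT)
C = 5.7188 + 25.66000000 - 25.43691970 = 5.9419


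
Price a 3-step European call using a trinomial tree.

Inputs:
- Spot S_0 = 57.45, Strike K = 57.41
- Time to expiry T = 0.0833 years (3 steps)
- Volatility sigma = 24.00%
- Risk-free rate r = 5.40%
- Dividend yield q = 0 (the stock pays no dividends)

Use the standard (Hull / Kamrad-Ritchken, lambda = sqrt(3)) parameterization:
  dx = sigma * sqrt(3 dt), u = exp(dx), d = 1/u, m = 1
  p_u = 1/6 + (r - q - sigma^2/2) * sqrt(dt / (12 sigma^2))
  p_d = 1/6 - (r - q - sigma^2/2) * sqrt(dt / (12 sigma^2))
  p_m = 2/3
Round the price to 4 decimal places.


dt = T/N = 0.027767; dx = sigma*sqrt(3*dt) = 0.069268
u = exp(dx) = 1.071724; d = 1/u = 0.933076
p_u = 0.171717, p_m = 0.666667, p_d = 0.161616
Discount per step: exp(-r*dt) = 0.998502
Stock lattice S(k, j) with j the centered position index:
  k=0: S(0,+0) = 57.4500
  k=1: S(1,-1) = 53.6052; S(1,+0) = 57.4500; S(1,+1) = 61.5705
  k=2: S(2,-2) = 50.0178; S(2,-1) = 53.6052; S(2,+0) = 57.4500; S(2,+1) = 61.5705; S(2,+2) = 65.9866
  k=3: S(3,-3) = 46.6704; S(3,-2) = 50.0178; S(3,-1) = 53.6052; S(3,+0) = 57.4500; S(3,+1) = 61.5705; S(3,+2) = 65.9866; S(3,+3) = 70.7194
Terminal payoffs V(N, j) = max(S_T - K, 0):
  V(3,-3) = 0.000000; V(3,-2) = 0.000000; V(3,-1) = 0.000000; V(3,+0) = 0.040000; V(3,+1) = 4.160520; V(3,+2) = 8.576578; V(3,+3) = 13.309371
Backward induction: V(k, j) = exp(-r*dt) * [p_u * V(k+1, j+1) + p_m * V(k+1, j) + p_d * V(k+1, j-1)]
  V(2,-2) = exp(-r*dt) * [p_u*0.000000 + p_m*0.000000 + p_d*0.000000] = 0.000000
  V(2,-1) = exp(-r*dt) * [p_u*0.040000 + p_m*0.000000 + p_d*0.000000] = 0.006858
  V(2,+0) = exp(-r*dt) * [p_u*4.160520 + p_m*0.040000 + p_d*0.000000] = 0.739990
  V(2,+1) = exp(-r*dt) * [p_u*8.576578 + p_m*4.160520 + p_d*0.040000] = 4.246521
  V(2,+2) = exp(-r*dt) * [p_u*13.309371 + p_m*8.576578 + p_d*4.160520] = 8.662578
  V(1,-1) = exp(-r*dt) * [p_u*0.739990 + p_m*0.006858 + p_d*0.000000] = 0.131444
  V(1,+0) = exp(-r*dt) * [p_u*4.246521 + p_m*0.739990 + p_d*0.006858] = 1.221804
  V(1,+1) = exp(-r*dt) * [p_u*8.662578 + p_m*4.246521 + p_d*0.739990] = 4.431474
  V(0,+0) = exp(-r*dt) * [p_u*4.431474 + p_m*1.221804 + p_d*0.131444] = 1.594348

Answer: Price = V(0,0) = 1.5943


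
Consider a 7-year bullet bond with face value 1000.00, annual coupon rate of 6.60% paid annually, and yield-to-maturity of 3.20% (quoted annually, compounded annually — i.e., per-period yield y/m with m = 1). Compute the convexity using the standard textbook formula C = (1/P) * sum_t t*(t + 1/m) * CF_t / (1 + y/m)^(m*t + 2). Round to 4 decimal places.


Answer: Convexity = 42.0919

Derivation:
Coupon per period c = face * coupon_rate / m = 66.000000
Periods per year m = 1; per-period yield y/m = 0.032000
Number of cashflows N = 7
Cashflows (t years, CF_t, discount factor 1/(1+y/m)^(m*t), PV):
  t = 1.0000: CF_t = 66.000000, DF = 0.968992, PV = 63.953488
  t = 2.0000: CF_t = 66.000000, DF = 0.938946, PV = 61.970434
  t = 3.0000: CF_t = 66.000000, DF = 0.909831, PV = 60.048871
  t = 4.0000: CF_t = 66.000000, DF = 0.881620, PV = 58.186890
  t = 5.0000: CF_t = 66.000000, DF = 0.854283, PV = 56.382645
  t = 6.0000: CF_t = 66.000000, DF = 0.827793, PV = 54.634346
  t = 7.0000: CF_t = 1066.000000, DF = 0.802125, PV = 855.065381
Price P = sum_t PV_t = 1210.242057
Convexity numerator sum_t t*(t + 1/m) * CF_t / (1+y/m)^(m*t + 2):
  t = 1.0000: term = 120.097741
  t = 2.0000: term = 349.121341
  t = 3.0000: term = 676.591746
  t = 4.0000: term = 1092.686928
  t = 5.0000: term = 1588.207744
  t = 6.0000: term = 2154.545389
  t = 7.0000: term = 44960.171179
Convexity = (1/P) * sum = 50941.422067 / 1210.242057 = 42.091928


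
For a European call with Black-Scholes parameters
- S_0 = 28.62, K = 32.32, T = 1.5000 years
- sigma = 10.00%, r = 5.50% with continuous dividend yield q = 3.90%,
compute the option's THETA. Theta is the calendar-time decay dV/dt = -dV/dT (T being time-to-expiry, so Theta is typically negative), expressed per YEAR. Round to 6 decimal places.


d1 = -0.7355038721; d2 = -0.8579783592
phi(d1) = 0.3043973051; exp(-qT) = 0.9431782404; exp(-rT) = 0.9208114379
Theta = -S*exp(-qT)*phi(d1)*sigma/(2*sqrt(T)) - r*K*exp(-rT)*N(d2) + q*S*exp(-qT)*N(d1)
N(d1) = 0.2310163413; N(d2) = 0.1954522066; sqrt(T) = 1.2247448714
Term 1 = -28.6200 * 0.9431782404 * 0.3043973051 * 0.1000 / (2 * 1.2247448714) = -0.3354506056
Term 2 = -0.0550 * 32.3200 * 0.9208114379 * 0.1954522066 = -0.3199228977
Term 3 = 0.0390 * 28.6200 * 0.9431782404 * 0.2310163413 = 0.2432039984
Theta = -0.3354506056 + (-0.3199228977) + (0.2432039984) = -0.412170

Answer: Theta = -0.412170


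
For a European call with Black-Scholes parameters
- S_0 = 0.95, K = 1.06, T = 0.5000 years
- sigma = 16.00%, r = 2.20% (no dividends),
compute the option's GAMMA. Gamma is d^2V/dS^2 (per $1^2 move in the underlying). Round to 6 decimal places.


Answer: Gamma = 2.663705

Derivation:
d1 = -0.8146064796; d2 = -0.9277435646
phi(d1) = 0.2862956126; exp(-qT) = 1.0000000000; exp(-rT) = 0.9890602788
Gamma = exp(-qT) * phi(d1) / (S * sigma * sqrt(T)) = 1.0000000000 * 0.2862956126 / (0.9500 * 0.1600 * 0.7071067812) = 2.663705


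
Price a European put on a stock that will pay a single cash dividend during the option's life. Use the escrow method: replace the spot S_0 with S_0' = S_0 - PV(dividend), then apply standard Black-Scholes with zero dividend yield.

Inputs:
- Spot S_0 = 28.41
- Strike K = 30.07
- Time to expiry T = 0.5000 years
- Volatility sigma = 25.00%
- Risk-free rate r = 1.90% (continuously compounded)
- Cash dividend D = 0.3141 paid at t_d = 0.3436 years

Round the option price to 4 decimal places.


PV(D) = D * exp(-r * t_d) = 0.3141 * 0.99349286 = 0.31205611
S_0' = S_0 - PV(D) = 28.4100 - 0.31205611 = 28.09794389
d1 = (ln(S_0'/K) + (r + sigma^2/2)*T) / (sigma*sqrt(T)) = -0.24158498
d2 = d1 - sigma*sqrt(T) = -0.41836168
exp(-rT) = 0.99054498
N(-d1) = 0.59544912; N(-d2) = 0.66215865
P = K * exp(-rT) * N(-d2) - S_0' * N(-d1) = 30.0700 * 0.99054498 * 0.66215865 - 28.09794389 * 0.59544912 = 2.9920

Answer: Price = 2.9920


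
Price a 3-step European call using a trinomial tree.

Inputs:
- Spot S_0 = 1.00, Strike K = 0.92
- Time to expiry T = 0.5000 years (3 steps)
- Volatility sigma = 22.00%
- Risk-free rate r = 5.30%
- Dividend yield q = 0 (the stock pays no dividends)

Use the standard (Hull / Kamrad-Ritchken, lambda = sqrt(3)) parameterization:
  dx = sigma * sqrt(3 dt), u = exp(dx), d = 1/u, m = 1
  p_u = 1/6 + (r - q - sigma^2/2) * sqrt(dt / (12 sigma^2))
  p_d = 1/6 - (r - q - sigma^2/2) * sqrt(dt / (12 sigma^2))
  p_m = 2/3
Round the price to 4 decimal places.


dt = T/N = 0.166667; dx = sigma*sqrt(3*dt) = 0.155563
u = exp(dx) = 1.168316; d = 1/u = 0.855933
p_u = 0.182094, p_m = 0.666667, p_d = 0.151239
Discount per step: exp(-r*dt) = 0.991206
Stock lattice S(k, j) with j the centered position index:
  k=0: S(0,+0) = 1.0000
  k=1: S(1,-1) = 0.8559; S(1,+0) = 1.0000; S(1,+1) = 1.1683
  k=2: S(2,-2) = 0.7326; S(2,-1) = 0.8559; S(2,+0) = 1.0000; S(2,+1) = 1.1683; S(2,+2) = 1.3650
  k=3: S(3,-3) = 0.6271; S(3,-2) = 0.7326; S(3,-1) = 0.8559; S(3,+0) = 1.0000; S(3,+1) = 1.1683; S(3,+2) = 1.3650; S(3,+3) = 1.5947
Terminal payoffs V(N, j) = max(S_T - K, 0):
  V(3,-3) = 0.000000; V(3,-2) = 0.000000; V(3,-1) = 0.000000; V(3,+0) = 0.080000; V(3,+1) = 0.248316; V(3,+2) = 0.444963; V(3,+3) = 0.674708
Backward induction: V(k, j) = exp(-r*dt) * [p_u * V(k+1, j+1) + p_m * V(k+1, j) + p_d * V(k+1, j-1)]
  V(2,-2) = exp(-r*dt) * [p_u*0.000000 + p_m*0.000000 + p_d*0.000000] = 0.000000
  V(2,-1) = exp(-r*dt) * [p_u*0.080000 + p_m*0.000000 + p_d*0.000000] = 0.014439
  V(2,+0) = exp(-r*dt) * [p_u*0.248316 + p_m*0.080000 + p_d*0.000000] = 0.097684
  V(2,+1) = exp(-r*dt) * [p_u*0.444963 + p_m*0.248316 + p_d*0.080000] = 0.256394
  V(2,+2) = exp(-r*dt) * [p_u*0.674708 + p_m*0.444963 + p_d*0.248316] = 0.453038
  V(1,-1) = exp(-r*dt) * [p_u*0.097684 + p_m*0.014439 + p_d*0.000000] = 0.027173
  V(1,+0) = exp(-r*dt) * [p_u*0.256394 + p_m*0.097684 + p_d*0.014439] = 0.112992
  V(1,+1) = exp(-r*dt) * [p_u*0.453038 + p_m*0.256394 + p_d*0.097684] = 0.265840
  V(0,+0) = exp(-r*dt) * [p_u*0.265840 + p_m*0.112992 + p_d*0.027173] = 0.126721

Answer: Price = V(0,0) = 0.1267


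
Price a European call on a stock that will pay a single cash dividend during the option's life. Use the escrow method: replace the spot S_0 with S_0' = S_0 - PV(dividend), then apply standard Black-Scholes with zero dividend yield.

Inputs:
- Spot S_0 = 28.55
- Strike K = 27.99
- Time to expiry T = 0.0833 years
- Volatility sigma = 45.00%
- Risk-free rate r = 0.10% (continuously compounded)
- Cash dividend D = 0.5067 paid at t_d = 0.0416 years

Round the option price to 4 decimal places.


Answer: Price = 1.4786

Derivation:
PV(D) = D * exp(-r * t_d) = 0.5067 * 0.99995840 = 0.50667892
S_0' = S_0 - PV(D) = 28.5500 - 0.50667892 = 28.04332108
d1 = (ln(S_0'/K) + (r + sigma^2/2)*T) / (sigma*sqrt(T)) = 0.08023400
d2 = d1 - sigma*sqrt(T) = -0.04964383
exp(-rT) = 0.99991670
N(d1) = 0.53197442; N(d2) = 0.48020311
C = S_0' * N(d1) - K * exp(-rT) * N(d2) = 28.04332108 * 0.53197442 - 27.9900 * 0.99991670 * 0.48020311 = 1.4786


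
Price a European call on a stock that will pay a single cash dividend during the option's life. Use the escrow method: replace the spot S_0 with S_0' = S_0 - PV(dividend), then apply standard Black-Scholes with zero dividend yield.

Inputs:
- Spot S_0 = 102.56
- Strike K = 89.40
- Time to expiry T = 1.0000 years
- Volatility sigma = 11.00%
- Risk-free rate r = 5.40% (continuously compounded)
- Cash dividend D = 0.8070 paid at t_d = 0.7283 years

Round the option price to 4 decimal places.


Answer: Price = 17.2842

Derivation:
PV(D) = D * exp(-r * t_d) = 0.8070 * 0.96143511 = 0.77587814
S_0' = S_0 - PV(D) = 102.5600 - 0.77587814 = 101.78412186
d1 = (ln(S_0'/K) + (r + sigma^2/2)*T) / (sigma*sqrt(T)) = 1.72530396
d2 = d1 - sigma*sqrt(T) = 1.61530396
exp(-rT) = 0.94743211
N(d1) = 0.95776365; N(d2) = 0.94687756
C = S_0' * N(d1) - K * exp(-rT) * N(d2) = 101.78412186 * 0.95776365 - 89.4000 * 0.94743211 * 0.94687756 = 17.2842


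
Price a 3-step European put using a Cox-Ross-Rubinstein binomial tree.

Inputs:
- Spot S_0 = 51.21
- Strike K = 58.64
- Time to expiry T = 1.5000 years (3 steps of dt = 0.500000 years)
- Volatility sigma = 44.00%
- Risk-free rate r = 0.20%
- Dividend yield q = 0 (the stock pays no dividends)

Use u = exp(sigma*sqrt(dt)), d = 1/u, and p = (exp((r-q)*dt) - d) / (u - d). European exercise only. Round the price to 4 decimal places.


Answer: Price = V(0,0) = 16.2031

Derivation:
dt = T/N = 0.500000
u = exp(sigma*sqrt(dt)) = 1.364963; d = 1/u = 0.732621
p = (exp((r-q)*dt) - d) / (u - d) = 0.424422
Discount per step: exp(-r*dt) = 0.999000
Stock lattice S(k, i) with i counting down-moves:
  k=0: S(0,0) = 51.2100
  k=1: S(1,0) = 69.8997; S(1,1) = 37.5175
  k=2: S(2,0) = 95.4105; S(2,1) = 51.2100; S(2,2) = 27.4861
  k=3: S(3,0) = 130.2318; S(3,1) = 69.8997; S(3,2) = 37.5175; S(3,3) = 20.1369
Terminal payoffs V(N, i) = max(K - S_T, 0):
  V(3,0) = 0.000000; V(3,1) = 0.000000; V(3,2) = 21.122487; V(3,3) = 38.503102
Backward induction: V(k, i) = exp(-r*dt) * [p * V(k+1, i) + (1-p) * V(k+1, i+1)].
  V(2,0) = exp(-r*dt) * [p*0.000000 + (1-p)*0.000000] = 0.000000
  V(2,1) = exp(-r*dt) * [p*0.000000 + (1-p)*21.122487] = 12.145489
  V(2,2) = exp(-r*dt) * [p*21.122487 + (1-p)*38.503102] = 31.095277
  V(1,0) = exp(-r*dt) * [p*0.000000 + (1-p)*12.145489] = 6.983691
  V(1,1) = exp(-r*dt) * [p*12.145489 + (1-p)*31.095277] = 23.029531
  V(0,0) = exp(-r*dt) * [p*6.983691 + (1-p)*23.029531] = 16.203114


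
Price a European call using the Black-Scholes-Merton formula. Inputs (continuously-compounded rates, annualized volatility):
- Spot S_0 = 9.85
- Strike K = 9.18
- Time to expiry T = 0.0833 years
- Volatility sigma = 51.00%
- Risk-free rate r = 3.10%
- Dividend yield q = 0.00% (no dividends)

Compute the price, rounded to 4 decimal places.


Answer: Price = 0.9715

Derivation:
d1 = (ln(S/K) + (r - q + 0.5*sigma^2) * T) / (sigma * sqrt(T)) = 0.56971901
d2 = d1 - sigma * sqrt(T) = 0.42252414
exp(-rT) = 0.99742103; exp(-qT) = 1.00000000
C = S_0 * exp(-qT) * N(d1) - K * exp(-rT) * N(d2)
N(d1) = 0.71556585; N(d2) = 0.66367876
C = 9.8500 * 1.00000000 * 0.71556585 - 9.1800 * 0.99742103 * 0.66367876 = 0.9715


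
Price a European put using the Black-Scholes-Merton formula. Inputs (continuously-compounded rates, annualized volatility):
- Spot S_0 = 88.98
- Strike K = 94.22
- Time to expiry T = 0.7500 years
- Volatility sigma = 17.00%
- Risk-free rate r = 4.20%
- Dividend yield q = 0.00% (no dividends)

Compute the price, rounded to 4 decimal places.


d1 = (ln(S/K) + (r - q + 0.5*sigma^2) * T) / (sigma * sqrt(T)) = -0.10109300
d2 = d1 - sigma * sqrt(T) = -0.24831732
exp(-rT) = 0.96899096; exp(-qT) = 1.00000000
P = K * exp(-rT) * N(-d2) - S_0 * exp(-qT) * N(-d1)
N(-d1) = 0.54026168; N(-d2) = 0.59805555
P = 94.2200 * 0.96899096 * 0.59805555 - 88.9800 * 1.00000000 * 0.54026168 = 6.5290

Answer: Price = 6.5290
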